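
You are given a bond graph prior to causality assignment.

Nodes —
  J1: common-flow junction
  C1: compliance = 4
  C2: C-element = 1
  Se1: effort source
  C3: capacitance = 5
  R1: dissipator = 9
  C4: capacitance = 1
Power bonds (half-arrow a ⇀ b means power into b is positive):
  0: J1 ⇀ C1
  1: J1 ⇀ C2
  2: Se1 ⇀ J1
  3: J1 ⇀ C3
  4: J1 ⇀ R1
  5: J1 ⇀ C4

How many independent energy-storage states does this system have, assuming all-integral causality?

b2 |J1  (Se1: effort source, stroke at far end)
b0 |J1  (C1 integral (e out))
b1 |J1  (C2 outputs effort q/C2)
b3 |J1  (prefer integral on C3)
b5 |J1  (C4 outputs effort q/C4)
b4 |R1  (J1: last free bond brings flow in)

4  (C1, C2, C3, C4 all integral)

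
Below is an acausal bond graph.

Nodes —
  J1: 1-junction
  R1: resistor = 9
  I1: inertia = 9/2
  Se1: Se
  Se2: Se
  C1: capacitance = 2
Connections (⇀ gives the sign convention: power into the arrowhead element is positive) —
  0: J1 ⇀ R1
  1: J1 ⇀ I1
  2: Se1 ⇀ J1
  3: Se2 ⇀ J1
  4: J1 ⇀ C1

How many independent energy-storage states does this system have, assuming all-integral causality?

2  (C1, I1 all integral)

β2 stroke at J1  (Se1 fixes effort; stroke away)
β3 stroke at J1  (source Se2 imposes e)
β1 stroke at I1  (I1 outputs flow p/I1)
β0 stroke at J1  (common-f at J1 fixed by 1)
β4 stroke at J1  (J1: bond 1 brought flow, rest push out)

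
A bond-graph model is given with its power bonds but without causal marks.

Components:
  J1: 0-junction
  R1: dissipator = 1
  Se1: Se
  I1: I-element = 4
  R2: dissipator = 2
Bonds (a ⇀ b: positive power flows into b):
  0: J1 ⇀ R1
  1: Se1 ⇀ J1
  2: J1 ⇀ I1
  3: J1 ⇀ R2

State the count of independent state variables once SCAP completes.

1  (I1 all integral)

β1 →J1  (Se1 (Se) sets effort on bond)
β0 →R1  (0-jn J1 has e-setter on 1)
β2 →I1  (J1 effort already set via bond 1)
β3 →R2  (J1 effort already set via bond 1)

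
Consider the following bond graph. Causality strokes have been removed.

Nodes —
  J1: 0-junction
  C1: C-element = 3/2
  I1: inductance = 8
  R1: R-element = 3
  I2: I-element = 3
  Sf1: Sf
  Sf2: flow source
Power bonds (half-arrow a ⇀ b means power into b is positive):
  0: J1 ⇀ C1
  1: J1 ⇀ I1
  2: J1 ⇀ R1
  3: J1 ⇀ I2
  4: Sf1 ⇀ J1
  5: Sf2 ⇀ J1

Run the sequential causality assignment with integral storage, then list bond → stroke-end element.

bond 4 stroke at Sf1  (Sf1 (Sf) sets flow on bond)
bond 5 stroke at Sf2  (Sf2 fixes flow; stroke at Sf2)
bond 0 stroke at J1  (C1: C, integral causality)
bond 1 stroke at I1  (0-jn J1 has e-setter on 0)
bond 2 stroke at R1  (J1 effort already set via bond 0)
bond 3 stroke at I2  (J1 effort already set via bond 0)

bond 0 stroke at J1
bond 1 stroke at I1
bond 2 stroke at R1
bond 3 stroke at I2
bond 4 stroke at Sf1
bond 5 stroke at Sf2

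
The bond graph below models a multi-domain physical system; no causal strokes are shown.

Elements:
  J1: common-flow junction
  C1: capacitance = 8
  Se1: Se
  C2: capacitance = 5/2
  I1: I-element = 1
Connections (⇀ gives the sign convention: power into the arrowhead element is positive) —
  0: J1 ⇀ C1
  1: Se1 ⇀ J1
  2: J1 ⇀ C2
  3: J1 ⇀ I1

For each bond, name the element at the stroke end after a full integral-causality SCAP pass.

b0 →J1
b1 →J1
b2 →J1
b3 →I1

bond 1 stroke→J1  (Se1 (Se) sets effort on bond)
bond 0 stroke→J1  (C1: C, integral causality)
bond 2 stroke→J1  (C2 outputs effort q/C2)
bond 3 stroke→I1  (J1: last free bond brings flow in)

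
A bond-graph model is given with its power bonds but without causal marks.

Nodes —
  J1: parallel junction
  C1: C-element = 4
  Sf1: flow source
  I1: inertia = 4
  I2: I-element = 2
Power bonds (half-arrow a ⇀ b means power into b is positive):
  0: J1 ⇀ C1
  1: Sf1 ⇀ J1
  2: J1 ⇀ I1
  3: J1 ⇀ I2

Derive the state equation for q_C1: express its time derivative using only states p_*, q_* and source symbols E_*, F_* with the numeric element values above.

β1 stroke→Sf1  (source Sf1 imposes f)
β0 stroke→J1  (C1: C, integral causality)
β2 stroke→I1  (J1 effort already set via bond 0)
β3 stroke→I2  (common-e at J1 fixed by 0)

dq_C1/dt = F_Sf1 - p_I1/4 - p_I2/2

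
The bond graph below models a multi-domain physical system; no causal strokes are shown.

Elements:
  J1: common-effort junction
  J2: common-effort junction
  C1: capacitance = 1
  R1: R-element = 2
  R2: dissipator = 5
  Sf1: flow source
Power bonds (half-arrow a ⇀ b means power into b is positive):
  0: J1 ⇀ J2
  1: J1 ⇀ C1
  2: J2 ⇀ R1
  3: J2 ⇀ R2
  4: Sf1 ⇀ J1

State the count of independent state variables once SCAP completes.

β4 |Sf1  (Sf1 fixes flow; stroke at Sf1)
β1 |J1  (prefer integral on C1)
β0 |J2  (common-e at J1 fixed by 1)
β2 |R1  (common-e at J2 fixed by 0)
β3 |R2  (J2 effort already set via bond 0)

1  (C1 all integral)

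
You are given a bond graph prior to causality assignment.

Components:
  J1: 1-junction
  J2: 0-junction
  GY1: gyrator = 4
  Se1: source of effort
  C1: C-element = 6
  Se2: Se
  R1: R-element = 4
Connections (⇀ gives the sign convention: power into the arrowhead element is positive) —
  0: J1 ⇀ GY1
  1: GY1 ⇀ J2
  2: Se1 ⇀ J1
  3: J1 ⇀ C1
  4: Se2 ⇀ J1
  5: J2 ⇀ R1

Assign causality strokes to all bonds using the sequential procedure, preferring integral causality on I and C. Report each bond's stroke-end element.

#0 stroke at GY1
#1 stroke at GY1
#2 stroke at J1
#3 stroke at J1
#4 stroke at J1
#5 stroke at J2

bond 2 stroke→J1  (Se1: effort source, stroke at far end)
bond 4 stroke→J1  (Se2: effort source, stroke at far end)
bond 3 stroke→J1  (C1 outputs effort q/C1)
bond 0 stroke→GY1  (J1 needs exactly one f-in)
bond 1 stroke→GY1  (GY GY1: same side as bond 0)
bond 5 stroke→J2  (closing 0-jn rule on J2)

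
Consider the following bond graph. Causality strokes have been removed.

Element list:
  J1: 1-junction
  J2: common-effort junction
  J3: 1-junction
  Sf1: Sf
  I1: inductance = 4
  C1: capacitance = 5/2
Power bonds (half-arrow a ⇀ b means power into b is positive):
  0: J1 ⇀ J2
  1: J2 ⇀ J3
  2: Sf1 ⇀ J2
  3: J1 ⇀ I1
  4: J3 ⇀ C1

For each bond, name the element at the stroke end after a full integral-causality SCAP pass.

β2 stroke→Sf1  (Sf1: flow source, stroke at near end)
β3 stroke→I1  (I1: I, integral causality)
β0 stroke→J1  (J1 flow already set via bond 3)
β1 stroke→J2  (J2: last free bond brings effort in)
β4 stroke→J3  (J3 flow already set via bond 1)

#0 stroke→J1
#1 stroke→J2
#2 stroke→Sf1
#3 stroke→I1
#4 stroke→J3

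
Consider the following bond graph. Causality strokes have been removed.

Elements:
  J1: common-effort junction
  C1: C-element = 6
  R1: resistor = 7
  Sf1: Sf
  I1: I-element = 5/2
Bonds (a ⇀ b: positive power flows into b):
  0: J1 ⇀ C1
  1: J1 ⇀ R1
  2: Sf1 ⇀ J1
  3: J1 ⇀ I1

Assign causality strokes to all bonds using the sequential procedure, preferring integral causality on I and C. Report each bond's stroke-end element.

bond 2 stroke→Sf1  (Sf1 (Sf) sets flow on bond)
bond 0 stroke→J1  (C1 outputs effort q/C1)
bond 1 stroke→R1  (J1: bond 0 brought effort, rest push out)
bond 3 stroke→I1  (common-e at J1 fixed by 0)

#0 →J1
#1 →R1
#2 →Sf1
#3 →I1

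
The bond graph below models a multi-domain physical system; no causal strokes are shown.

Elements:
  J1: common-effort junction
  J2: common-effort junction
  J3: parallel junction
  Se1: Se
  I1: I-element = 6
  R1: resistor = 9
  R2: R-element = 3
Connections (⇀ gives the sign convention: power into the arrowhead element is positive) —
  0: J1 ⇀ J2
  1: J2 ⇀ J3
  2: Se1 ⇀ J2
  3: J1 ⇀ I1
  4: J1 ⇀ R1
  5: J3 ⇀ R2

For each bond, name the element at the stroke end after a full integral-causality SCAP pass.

#0 stroke→J1
#1 stroke→J3
#2 stroke→J2
#3 stroke→I1
#4 stroke→R1
#5 stroke→R2

bond 2 |J2  (Se1: effort source, stroke at far end)
bond 0 |J1  (common-e at J2 fixed by 2)
bond 1 |J3  (J2: bond 2 brought effort, rest push out)
bond 5 |R2  (0-jn J3 has e-setter on 1)
bond 3 |I1  (J1 effort already set via bond 0)
bond 4 |R1  (J1 effort already set via bond 0)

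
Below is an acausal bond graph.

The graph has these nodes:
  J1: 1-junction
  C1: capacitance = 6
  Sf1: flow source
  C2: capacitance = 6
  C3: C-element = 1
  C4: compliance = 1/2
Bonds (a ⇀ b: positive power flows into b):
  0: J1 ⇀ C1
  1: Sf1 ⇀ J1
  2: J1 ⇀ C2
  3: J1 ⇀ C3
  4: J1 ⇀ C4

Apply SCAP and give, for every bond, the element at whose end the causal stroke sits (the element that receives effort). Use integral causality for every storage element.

b1 →Sf1  (source Sf1 imposes f)
b0 →J1  (1-jn J1 has f-setter on 1)
b2 →J1  (J1: bond 1 brought flow, rest push out)
b3 →J1  (1-jn J1 has f-setter on 1)
b4 →J1  (common-f at J1 fixed by 1)

#0 |J1
#1 |Sf1
#2 |J1
#3 |J1
#4 |J1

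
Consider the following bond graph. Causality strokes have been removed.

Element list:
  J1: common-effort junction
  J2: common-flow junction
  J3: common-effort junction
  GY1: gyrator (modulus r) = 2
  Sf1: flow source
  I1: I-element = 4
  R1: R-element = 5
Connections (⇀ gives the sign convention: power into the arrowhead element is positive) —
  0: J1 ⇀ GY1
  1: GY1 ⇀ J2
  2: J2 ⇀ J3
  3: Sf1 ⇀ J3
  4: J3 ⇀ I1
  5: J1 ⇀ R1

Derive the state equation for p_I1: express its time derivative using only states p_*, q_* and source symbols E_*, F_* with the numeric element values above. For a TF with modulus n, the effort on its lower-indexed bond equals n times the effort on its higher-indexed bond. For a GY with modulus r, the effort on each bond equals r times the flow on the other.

#3 stroke at Sf1  (Sf1 (Sf) sets flow on bond)
#4 stroke at I1  (prefer integral on I1)
#2 stroke at J3  (closing 0-jn rule on J3)
#1 stroke at J2  (common-f at J2 fixed by 2)
#0 stroke at J1  (GY1 both-in/both-out from 1)
#5 stroke at R1  (J1: bond 0 brought effort, rest push out)

dp_I1/dt = 4*F_Sf1/5 - p_I1/5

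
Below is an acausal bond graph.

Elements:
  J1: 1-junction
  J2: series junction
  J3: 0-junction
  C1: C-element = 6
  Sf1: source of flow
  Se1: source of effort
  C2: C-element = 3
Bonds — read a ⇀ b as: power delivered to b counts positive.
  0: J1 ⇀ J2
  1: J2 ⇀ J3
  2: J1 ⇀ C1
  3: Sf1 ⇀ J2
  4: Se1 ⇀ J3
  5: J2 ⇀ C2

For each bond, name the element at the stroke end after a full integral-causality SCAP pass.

bond 0 |J2
bond 1 |J2
bond 2 |J1
bond 3 |Sf1
bond 4 |J3
bond 5 |J2

#3 →Sf1  (Sf1: flow source, stroke at near end)
#4 →J3  (Se1 fixes effort; stroke away)
#0 →J2  (J2 flow already set via bond 3)
#1 →J2  (common-f at J2 fixed by 3)
#5 →J2  (J2 flow already set via bond 3)
#2 →J1  (common-f at J1 fixed by 0)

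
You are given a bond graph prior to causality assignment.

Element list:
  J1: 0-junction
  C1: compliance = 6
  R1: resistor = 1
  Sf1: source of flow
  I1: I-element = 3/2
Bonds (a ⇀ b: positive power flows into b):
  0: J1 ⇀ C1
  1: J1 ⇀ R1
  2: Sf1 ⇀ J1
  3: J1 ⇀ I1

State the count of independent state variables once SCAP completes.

β2 stroke at Sf1  (Sf1 (Sf) sets flow on bond)
β0 stroke at J1  (C1: C, integral causality)
β1 stroke at R1  (J1 effort already set via bond 0)
β3 stroke at I1  (J1: bond 0 brought effort, rest push out)

2  (C1, I1 all integral)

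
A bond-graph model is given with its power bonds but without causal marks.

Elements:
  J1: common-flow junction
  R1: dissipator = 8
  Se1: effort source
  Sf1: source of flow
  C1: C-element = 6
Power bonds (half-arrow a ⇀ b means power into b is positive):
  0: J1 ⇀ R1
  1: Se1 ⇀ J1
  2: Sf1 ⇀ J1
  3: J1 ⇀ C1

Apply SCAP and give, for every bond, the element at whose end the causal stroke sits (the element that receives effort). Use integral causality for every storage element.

bond 0 →J1
bond 1 →J1
bond 2 →Sf1
bond 3 →J1

#1 stroke→J1  (Se1 fixes effort; stroke away)
#2 stroke→Sf1  (Sf1 (Sf) sets flow on bond)
#0 stroke→J1  (J1 flow already set via bond 2)
#3 stroke→J1  (J1 flow already set via bond 2)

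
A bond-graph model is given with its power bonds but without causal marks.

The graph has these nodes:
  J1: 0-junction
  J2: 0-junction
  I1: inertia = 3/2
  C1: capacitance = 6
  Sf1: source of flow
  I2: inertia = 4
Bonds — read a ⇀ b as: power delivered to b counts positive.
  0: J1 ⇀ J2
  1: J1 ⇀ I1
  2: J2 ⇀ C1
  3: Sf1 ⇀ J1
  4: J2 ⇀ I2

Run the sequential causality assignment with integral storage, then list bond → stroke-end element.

b0 stroke at J1
b1 stroke at I1
b2 stroke at J2
b3 stroke at Sf1
b4 stroke at I2

b3 stroke→Sf1  (Sf1: flow source, stroke at near end)
b1 stroke→I1  (prefer integral on I1)
b0 stroke→J1  (closing 0-jn rule on J1)
b2 stroke→J2  (prefer integral on C1)
b4 stroke→I2  (common-e at J2 fixed by 2)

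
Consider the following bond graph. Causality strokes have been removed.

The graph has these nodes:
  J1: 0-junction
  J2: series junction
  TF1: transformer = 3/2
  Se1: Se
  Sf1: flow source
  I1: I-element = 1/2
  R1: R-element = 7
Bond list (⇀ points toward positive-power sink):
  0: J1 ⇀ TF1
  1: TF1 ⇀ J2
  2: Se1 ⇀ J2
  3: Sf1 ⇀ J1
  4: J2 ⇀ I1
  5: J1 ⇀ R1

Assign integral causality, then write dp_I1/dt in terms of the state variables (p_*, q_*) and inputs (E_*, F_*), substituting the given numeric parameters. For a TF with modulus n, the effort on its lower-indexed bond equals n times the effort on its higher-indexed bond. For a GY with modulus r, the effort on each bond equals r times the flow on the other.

β2 stroke at J2  (Se1 (Se) sets effort on bond)
β3 stroke at Sf1  (Sf1 (Sf) sets flow on bond)
β4 stroke at I1  (I1: I, integral causality)
β1 stroke at J2  (1-jn J2 has f-setter on 4)
β0 stroke at TF1  (through TF1, causality passes straight; one stroke at TF1)
β5 stroke at J1  (only one effort-in slot at J1)

dp_I1/dt = E_Se1 + 14*F_Sf1/3 - 56*p_I1/9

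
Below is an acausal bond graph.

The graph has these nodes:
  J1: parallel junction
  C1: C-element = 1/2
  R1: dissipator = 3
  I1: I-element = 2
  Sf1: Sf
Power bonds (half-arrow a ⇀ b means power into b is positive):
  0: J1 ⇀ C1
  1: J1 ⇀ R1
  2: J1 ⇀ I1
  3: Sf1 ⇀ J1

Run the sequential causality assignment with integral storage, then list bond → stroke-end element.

b0 →J1
b1 →R1
b2 →I1
b3 →Sf1

bond 3 →Sf1  (source Sf1 imposes f)
bond 0 →J1  (prefer integral on C1)
bond 1 →R1  (J1 effort already set via bond 0)
bond 2 →I1  (0-jn J1 has e-setter on 0)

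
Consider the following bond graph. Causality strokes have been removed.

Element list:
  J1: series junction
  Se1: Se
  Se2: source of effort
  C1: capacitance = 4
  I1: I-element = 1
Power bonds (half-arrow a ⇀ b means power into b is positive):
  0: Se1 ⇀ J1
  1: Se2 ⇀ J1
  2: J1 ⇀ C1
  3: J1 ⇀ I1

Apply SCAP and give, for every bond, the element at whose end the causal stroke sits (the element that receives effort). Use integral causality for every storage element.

bond 0 stroke at J1
bond 1 stroke at J1
bond 2 stroke at J1
bond 3 stroke at I1

bond 0 →J1  (Se1: effort source, stroke at far end)
bond 1 →J1  (Se2 (Se) sets effort on bond)
bond 2 →J1  (C1 integral (e out))
bond 3 →I1  (J1 needs exactly one f-in)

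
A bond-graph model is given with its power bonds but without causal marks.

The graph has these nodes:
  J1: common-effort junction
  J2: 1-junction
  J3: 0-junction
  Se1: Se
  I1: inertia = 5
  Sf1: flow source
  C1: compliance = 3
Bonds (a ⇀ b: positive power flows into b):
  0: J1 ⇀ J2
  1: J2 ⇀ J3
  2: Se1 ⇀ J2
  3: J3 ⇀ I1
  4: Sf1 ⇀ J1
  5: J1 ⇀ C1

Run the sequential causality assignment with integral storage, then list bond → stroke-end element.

#2 stroke at J2  (Se1 (Se) sets effort on bond)
#4 stroke at Sf1  (source Sf1 imposes f)
#3 stroke at I1  (prefer integral on I1)
#1 stroke at J3  (J3 needs exactly one e-in)
#0 stroke at J2  (common-f at J2 fixed by 1)
#5 stroke at J1  (J1: last free bond brings effort in)

β0 stroke at J2
β1 stroke at J3
β2 stroke at J2
β3 stroke at I1
β4 stroke at Sf1
β5 stroke at J1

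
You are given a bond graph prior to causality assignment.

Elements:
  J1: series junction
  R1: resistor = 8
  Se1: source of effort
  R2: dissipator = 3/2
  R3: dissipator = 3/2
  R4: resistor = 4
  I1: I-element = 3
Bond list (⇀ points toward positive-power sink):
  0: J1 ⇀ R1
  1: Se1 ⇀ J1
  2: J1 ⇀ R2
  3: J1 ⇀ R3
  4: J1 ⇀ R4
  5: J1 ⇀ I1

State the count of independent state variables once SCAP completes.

b1 →J1  (Se1: effort source, stroke at far end)
b5 →I1  (I1 outputs flow p/I1)
b0 →J1  (common-f at J1 fixed by 5)
b2 →J1  (1-jn J1 has f-setter on 5)
b3 →J1  (J1 flow already set via bond 5)
b4 →J1  (common-f at J1 fixed by 5)

1  (I1 all integral)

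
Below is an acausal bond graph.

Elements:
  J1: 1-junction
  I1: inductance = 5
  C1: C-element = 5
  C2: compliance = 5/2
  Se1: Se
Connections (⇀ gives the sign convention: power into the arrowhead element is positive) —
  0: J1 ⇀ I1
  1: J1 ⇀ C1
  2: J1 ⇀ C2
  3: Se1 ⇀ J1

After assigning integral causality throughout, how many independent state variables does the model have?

b3 stroke at J1  (Se1: effort source, stroke at far end)
b0 stroke at I1  (prefer integral on I1)
b1 stroke at J1  (1-jn J1 has f-setter on 0)
b2 stroke at J1  (common-f at J1 fixed by 0)

3  (C1, C2, I1 all integral)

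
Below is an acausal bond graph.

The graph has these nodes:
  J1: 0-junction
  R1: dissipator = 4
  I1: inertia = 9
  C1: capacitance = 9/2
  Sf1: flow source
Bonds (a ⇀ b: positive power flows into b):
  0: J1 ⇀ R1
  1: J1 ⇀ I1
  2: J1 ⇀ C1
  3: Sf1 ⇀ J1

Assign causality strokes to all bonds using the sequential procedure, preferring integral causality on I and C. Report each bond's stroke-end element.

bond 0 stroke→R1
bond 1 stroke→I1
bond 2 stroke→J1
bond 3 stroke→Sf1

β3 stroke at Sf1  (source Sf1 imposes f)
β1 stroke at I1  (prefer integral on I1)
β2 stroke at J1  (C1: C, integral causality)
β0 stroke at R1  (0-jn J1 has e-setter on 2)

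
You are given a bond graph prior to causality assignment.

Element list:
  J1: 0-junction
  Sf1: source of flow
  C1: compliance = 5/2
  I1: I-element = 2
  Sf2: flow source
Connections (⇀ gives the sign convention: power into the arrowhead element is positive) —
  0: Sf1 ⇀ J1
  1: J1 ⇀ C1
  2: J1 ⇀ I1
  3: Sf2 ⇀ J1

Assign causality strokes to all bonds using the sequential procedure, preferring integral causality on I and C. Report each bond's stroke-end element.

b0 stroke→Sf1  (Sf1 fixes flow; stroke at Sf1)
b3 stroke→Sf2  (Sf2 fixes flow; stroke at Sf2)
b1 stroke→J1  (C1 outputs effort q/C1)
b2 stroke→I1  (common-e at J1 fixed by 1)

#0 →Sf1
#1 →J1
#2 →I1
#3 →Sf2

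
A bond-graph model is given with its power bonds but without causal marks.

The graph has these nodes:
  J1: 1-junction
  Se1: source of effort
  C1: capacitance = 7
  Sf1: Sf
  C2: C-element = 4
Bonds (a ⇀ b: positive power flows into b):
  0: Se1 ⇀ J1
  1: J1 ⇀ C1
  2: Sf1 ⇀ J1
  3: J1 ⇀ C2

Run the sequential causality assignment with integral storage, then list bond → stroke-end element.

#0 |J1  (Se1 (Se) sets effort on bond)
#2 |Sf1  (source Sf1 imposes f)
#1 |J1  (1-jn J1 has f-setter on 2)
#3 |J1  (common-f at J1 fixed by 2)

bond 0 stroke→J1
bond 1 stroke→J1
bond 2 stroke→Sf1
bond 3 stroke→J1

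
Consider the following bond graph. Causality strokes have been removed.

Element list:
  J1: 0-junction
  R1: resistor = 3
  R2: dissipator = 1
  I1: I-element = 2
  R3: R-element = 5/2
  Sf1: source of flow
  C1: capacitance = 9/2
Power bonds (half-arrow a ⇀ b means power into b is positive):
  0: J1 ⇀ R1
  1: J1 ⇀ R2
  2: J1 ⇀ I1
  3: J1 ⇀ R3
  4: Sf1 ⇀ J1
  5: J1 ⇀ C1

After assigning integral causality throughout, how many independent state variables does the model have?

b4 stroke→Sf1  (source Sf1 imposes f)
b2 stroke→I1  (I1 integral (f out))
b5 stroke→J1  (C1 integral (e out))
b0 stroke→R1  (J1 effort already set via bond 5)
b1 stroke→R2  (0-jn J1 has e-setter on 5)
b3 stroke→R3  (J1: bond 5 brought effort, rest push out)

2  (C1, I1 all integral)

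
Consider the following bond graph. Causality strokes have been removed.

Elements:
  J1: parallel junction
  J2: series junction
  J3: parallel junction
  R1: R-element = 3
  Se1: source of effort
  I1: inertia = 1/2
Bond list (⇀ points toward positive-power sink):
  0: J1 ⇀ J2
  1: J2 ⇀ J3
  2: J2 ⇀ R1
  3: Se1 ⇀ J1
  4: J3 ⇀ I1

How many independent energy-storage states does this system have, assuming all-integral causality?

β3 →J1  (Se1 (Se) sets effort on bond)
β0 →J2  (J1 effort already set via bond 3)
β4 →I1  (I1: I, integral causality)
β1 →J3  (J3 needs exactly one e-in)
β2 →J2  (J2: bond 1 brought flow, rest push out)

1  (I1 all integral)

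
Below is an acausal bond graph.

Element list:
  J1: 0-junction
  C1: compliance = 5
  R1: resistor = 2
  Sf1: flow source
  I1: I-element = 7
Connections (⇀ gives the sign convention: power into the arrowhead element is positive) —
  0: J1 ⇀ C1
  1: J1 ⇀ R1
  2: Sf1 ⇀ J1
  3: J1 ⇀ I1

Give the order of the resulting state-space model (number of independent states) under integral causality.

2  (C1, I1 all integral)

β2 |Sf1  (Sf1: flow source, stroke at near end)
β0 |J1  (C1 outputs effort q/C1)
β1 |R1  (common-e at J1 fixed by 0)
β3 |I1  (common-e at J1 fixed by 0)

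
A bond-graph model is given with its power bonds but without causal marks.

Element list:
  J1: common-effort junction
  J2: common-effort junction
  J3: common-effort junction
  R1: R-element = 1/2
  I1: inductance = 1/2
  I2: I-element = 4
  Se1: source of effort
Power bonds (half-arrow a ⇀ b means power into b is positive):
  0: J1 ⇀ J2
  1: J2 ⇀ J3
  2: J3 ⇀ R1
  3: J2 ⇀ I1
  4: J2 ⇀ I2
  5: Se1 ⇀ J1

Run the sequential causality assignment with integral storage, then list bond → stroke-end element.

b0 |J2
b1 |J3
b2 |R1
b3 |I1
b4 |I2
b5 |J1

bond 5 stroke at J1  (Se1: effort source, stroke at far end)
bond 0 stroke at J2  (0-jn J1 has e-setter on 5)
bond 1 stroke at J3  (common-e at J2 fixed by 0)
bond 3 stroke at I1  (0-jn J2 has e-setter on 0)
bond 4 stroke at I2  (J2 effort already set via bond 0)
bond 2 stroke at R1  (0-jn J3 has e-setter on 1)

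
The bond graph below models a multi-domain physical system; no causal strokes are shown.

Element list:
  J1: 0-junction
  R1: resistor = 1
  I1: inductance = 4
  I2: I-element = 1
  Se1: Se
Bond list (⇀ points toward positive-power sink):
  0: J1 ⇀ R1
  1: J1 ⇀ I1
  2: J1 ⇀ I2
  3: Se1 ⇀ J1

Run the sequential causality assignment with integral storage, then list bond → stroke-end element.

β3 stroke at J1  (source Se1 imposes e)
β0 stroke at R1  (common-e at J1 fixed by 3)
β1 stroke at I1  (common-e at J1 fixed by 3)
β2 stroke at I2  (0-jn J1 has e-setter on 3)

b0 |R1
b1 |I1
b2 |I2
b3 |J1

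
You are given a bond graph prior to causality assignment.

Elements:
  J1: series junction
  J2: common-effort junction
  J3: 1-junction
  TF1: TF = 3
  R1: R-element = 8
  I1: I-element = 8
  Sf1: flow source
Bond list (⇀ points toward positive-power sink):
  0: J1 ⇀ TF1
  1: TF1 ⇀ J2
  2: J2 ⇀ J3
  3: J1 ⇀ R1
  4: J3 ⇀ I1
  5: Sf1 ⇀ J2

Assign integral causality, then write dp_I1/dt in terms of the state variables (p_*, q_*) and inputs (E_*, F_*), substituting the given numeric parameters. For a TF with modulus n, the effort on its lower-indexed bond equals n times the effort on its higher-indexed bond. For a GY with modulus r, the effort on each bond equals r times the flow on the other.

#5 |Sf1  (Sf1: flow source, stroke at near end)
#4 |I1  (prefer integral on I1)
#2 |J3  (J3 flow already set via bond 4)
#1 |J2  (closing 0-jn rule on J2)
#0 |TF1  (through TF1, causality passes straight; one stroke at TF1)
#3 |J1  (J1: bond 0 brought flow, rest push out)

dp_I1/dt = 8*F_Sf1/9 - p_I1/9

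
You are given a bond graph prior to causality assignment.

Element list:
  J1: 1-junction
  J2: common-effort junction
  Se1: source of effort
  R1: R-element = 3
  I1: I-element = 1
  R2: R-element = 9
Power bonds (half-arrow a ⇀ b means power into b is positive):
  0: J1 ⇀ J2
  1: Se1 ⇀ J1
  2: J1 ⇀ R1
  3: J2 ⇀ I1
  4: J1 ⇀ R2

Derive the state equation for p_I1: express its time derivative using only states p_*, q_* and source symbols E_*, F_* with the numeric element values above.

dp_I1/dt = E_Se1 - 12*p_I1

#1 |J1  (source Se1 imposes e)
#3 |I1  (prefer integral on I1)
#0 |J2  (J2: last free bond brings effort in)
#2 |J1  (common-f at J1 fixed by 0)
#4 |J1  (J1: bond 0 brought flow, rest push out)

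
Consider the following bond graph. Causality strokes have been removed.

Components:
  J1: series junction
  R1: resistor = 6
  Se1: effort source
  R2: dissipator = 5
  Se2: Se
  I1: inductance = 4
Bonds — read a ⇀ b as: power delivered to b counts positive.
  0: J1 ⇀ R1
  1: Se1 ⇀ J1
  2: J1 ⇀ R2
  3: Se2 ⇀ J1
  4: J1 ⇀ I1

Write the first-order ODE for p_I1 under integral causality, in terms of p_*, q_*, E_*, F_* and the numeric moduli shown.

b1 stroke at J1  (Se1 fixes effort; stroke away)
b3 stroke at J1  (Se2 fixes effort; stroke away)
b4 stroke at I1  (I1: I, integral causality)
b0 stroke at J1  (J1: bond 4 brought flow, rest push out)
b2 stroke at J1  (J1 flow already set via bond 4)

dp_I1/dt = E_Se1 + E_Se2 - 11*p_I1/4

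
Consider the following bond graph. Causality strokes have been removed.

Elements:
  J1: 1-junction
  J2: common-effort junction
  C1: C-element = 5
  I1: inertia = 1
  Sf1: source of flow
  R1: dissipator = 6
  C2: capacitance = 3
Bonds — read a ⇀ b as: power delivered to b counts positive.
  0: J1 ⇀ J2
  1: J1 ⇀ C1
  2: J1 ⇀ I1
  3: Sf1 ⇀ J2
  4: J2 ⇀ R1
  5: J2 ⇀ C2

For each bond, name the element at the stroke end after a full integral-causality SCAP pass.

b3 →Sf1  (Sf1: flow source, stroke at near end)
b1 →J1  (C1: C, integral causality)
b2 →I1  (I1 outputs flow p/I1)
b0 →J1  (1-jn J1 has f-setter on 2)
b5 →J2  (prefer integral on C2)
b4 →R1  (J2: bond 5 brought effort, rest push out)

b0 →J1
b1 →J1
b2 →I1
b3 →Sf1
b4 →R1
b5 →J2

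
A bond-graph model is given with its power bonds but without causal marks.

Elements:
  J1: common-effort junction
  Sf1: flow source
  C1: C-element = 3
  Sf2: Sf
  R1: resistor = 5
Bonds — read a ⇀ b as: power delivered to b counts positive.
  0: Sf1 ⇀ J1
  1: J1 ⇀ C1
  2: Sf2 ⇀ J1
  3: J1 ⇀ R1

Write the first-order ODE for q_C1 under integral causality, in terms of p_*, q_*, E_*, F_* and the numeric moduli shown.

#0 →Sf1  (Sf1 (Sf) sets flow on bond)
#2 →Sf2  (Sf2 fixes flow; stroke at Sf2)
#1 →J1  (C1 outputs effort q/C1)
#3 →R1  (common-e at J1 fixed by 1)

dq_C1/dt = F_Sf1 + F_Sf2 - q_C1/15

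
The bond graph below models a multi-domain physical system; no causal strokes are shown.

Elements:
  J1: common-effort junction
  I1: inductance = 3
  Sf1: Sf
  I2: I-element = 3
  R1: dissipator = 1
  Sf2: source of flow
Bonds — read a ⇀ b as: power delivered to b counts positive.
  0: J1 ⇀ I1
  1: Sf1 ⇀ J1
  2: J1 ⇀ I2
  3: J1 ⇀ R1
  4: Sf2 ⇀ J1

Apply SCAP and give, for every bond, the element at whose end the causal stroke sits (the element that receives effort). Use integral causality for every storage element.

#1 →Sf1  (Sf1 (Sf) sets flow on bond)
#4 →Sf2  (Sf2 (Sf) sets flow on bond)
#0 →I1  (I1 outputs flow p/I1)
#2 →I2  (I2: I, integral causality)
#3 →J1  (J1 needs exactly one e-in)

β0 stroke at I1
β1 stroke at Sf1
β2 stroke at I2
β3 stroke at J1
β4 stroke at Sf2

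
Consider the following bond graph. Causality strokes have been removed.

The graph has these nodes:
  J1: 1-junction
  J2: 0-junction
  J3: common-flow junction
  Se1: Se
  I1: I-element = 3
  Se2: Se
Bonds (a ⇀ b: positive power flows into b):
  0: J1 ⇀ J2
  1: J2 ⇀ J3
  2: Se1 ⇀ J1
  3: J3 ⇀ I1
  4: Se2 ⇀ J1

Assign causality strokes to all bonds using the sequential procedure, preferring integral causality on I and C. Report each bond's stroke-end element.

#0 →J2
#1 →J3
#2 →J1
#3 →I1
#4 →J1

b2 |J1  (Se1 fixes effort; stroke away)
b4 |J1  (Se2: effort source, stroke at far end)
b0 |J2  (only one flow-in slot at J1)
b1 |J3  (common-e at J2 fixed by 0)
b3 |I1  (only one flow-in slot at J3)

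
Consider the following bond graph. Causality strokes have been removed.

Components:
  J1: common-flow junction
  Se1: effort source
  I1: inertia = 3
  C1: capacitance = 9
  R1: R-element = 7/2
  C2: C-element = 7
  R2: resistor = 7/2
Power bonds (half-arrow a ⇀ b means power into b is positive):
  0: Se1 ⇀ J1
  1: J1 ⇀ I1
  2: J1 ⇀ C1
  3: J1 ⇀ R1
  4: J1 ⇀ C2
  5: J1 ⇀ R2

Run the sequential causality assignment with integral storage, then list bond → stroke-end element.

β0 |J1
β1 |I1
β2 |J1
β3 |J1
β4 |J1
β5 |J1

#0 →J1  (source Se1 imposes e)
#1 →I1  (I1: I, integral causality)
#2 →J1  (J1: bond 1 brought flow, rest push out)
#3 →J1  (J1 flow already set via bond 1)
#4 →J1  (common-f at J1 fixed by 1)
#5 →J1  (J1 flow already set via bond 1)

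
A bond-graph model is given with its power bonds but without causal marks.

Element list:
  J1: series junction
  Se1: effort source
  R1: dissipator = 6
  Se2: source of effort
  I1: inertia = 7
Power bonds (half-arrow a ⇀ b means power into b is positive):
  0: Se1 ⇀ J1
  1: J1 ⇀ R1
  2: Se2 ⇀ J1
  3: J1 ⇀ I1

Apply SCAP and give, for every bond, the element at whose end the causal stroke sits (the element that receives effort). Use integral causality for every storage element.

b0 stroke→J1  (Se1 fixes effort; stroke away)
b2 stroke→J1  (Se2: effort source, stroke at far end)
b3 stroke→I1  (I1 integral (f out))
b1 stroke→J1  (J1: bond 3 brought flow, rest push out)

b0 →J1
b1 →J1
b2 →J1
b3 →I1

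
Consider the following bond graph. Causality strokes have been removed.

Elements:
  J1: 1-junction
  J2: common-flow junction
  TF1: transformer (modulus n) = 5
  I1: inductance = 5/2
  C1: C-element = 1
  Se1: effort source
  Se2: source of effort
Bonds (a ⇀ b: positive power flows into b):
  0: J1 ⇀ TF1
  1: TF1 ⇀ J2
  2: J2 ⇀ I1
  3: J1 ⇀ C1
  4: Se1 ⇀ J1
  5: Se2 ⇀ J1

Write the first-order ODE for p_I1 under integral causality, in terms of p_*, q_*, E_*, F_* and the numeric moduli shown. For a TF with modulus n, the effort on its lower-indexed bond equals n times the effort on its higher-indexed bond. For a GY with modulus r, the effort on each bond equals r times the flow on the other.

bond 4 stroke at J1  (Se1 fixes effort; stroke away)
bond 5 stroke at J1  (source Se2 imposes e)
bond 2 stroke at I1  (I1 integral (f out))
bond 1 stroke at J2  (J2: bond 2 brought flow, rest push out)
bond 0 stroke at TF1  (TF1: transformer flips bond 1)
bond 3 stroke at J1  (1-jn J1 has f-setter on 0)

dp_I1/dt = E_Se1/5 + E_Se2/5 - q_C1/5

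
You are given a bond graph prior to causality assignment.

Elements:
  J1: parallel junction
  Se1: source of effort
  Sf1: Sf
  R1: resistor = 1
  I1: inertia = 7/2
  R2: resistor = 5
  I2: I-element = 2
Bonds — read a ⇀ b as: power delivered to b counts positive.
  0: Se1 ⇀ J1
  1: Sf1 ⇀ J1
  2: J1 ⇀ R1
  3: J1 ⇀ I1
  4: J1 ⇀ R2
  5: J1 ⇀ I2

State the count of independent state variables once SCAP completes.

β0 →J1  (Se1 (Se) sets effort on bond)
β1 →Sf1  (Sf1: flow source, stroke at near end)
β2 →R1  (J1 effort already set via bond 0)
β3 →I1  (J1 effort already set via bond 0)
β4 →R2  (common-e at J1 fixed by 0)
β5 →I2  (J1: bond 0 brought effort, rest push out)

2  (I1, I2 all integral)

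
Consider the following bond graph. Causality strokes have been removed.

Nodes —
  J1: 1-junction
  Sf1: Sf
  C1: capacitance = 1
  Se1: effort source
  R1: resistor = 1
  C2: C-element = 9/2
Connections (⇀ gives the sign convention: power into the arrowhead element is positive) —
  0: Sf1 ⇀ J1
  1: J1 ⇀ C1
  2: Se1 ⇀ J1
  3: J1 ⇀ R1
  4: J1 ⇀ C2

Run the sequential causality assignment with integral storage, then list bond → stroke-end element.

b0 |Sf1
b1 |J1
b2 |J1
b3 |J1
b4 |J1

#0 |Sf1  (Sf1: flow source, stroke at near end)
#2 |J1  (Se1 (Se) sets effort on bond)
#1 |J1  (J1 flow already set via bond 0)
#3 |J1  (1-jn J1 has f-setter on 0)
#4 |J1  (common-f at J1 fixed by 0)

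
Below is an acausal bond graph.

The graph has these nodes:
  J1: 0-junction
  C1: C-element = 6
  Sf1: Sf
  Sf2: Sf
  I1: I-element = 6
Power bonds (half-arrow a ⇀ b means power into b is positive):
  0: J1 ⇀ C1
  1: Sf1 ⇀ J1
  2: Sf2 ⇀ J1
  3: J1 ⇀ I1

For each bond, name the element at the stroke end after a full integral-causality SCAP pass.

#0 stroke→J1
#1 stroke→Sf1
#2 stroke→Sf2
#3 stroke→I1

b1 stroke→Sf1  (Sf1 fixes flow; stroke at Sf1)
b2 stroke→Sf2  (Sf2 (Sf) sets flow on bond)
b0 stroke→J1  (prefer integral on C1)
b3 stroke→I1  (J1: bond 0 brought effort, rest push out)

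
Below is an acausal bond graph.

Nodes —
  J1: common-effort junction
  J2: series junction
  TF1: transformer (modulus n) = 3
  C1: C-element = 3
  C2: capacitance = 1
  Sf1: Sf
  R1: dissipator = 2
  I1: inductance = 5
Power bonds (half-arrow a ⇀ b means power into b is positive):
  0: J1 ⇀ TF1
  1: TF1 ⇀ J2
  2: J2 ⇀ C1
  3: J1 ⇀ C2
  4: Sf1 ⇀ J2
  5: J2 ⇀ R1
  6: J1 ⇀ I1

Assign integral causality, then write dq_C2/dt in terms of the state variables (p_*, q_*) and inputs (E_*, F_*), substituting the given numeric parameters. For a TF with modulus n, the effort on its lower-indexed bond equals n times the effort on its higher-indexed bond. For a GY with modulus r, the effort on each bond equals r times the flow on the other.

b4 stroke→Sf1  (Sf1 fixes flow; stroke at Sf1)
b1 stroke→J2  (1-jn J2 has f-setter on 4)
b2 stroke→J2  (1-jn J2 has f-setter on 4)
b5 stroke→J2  (1-jn J2 has f-setter on 4)
b0 stroke→TF1  (TF1 one-in-one-out from 1)
b3 stroke→J1  (C2 outputs effort q/C2)
b6 stroke→I1  (J1: bond 3 brought effort, rest push out)

dq_C2/dt = -F_Sf1/3 - p_I1/5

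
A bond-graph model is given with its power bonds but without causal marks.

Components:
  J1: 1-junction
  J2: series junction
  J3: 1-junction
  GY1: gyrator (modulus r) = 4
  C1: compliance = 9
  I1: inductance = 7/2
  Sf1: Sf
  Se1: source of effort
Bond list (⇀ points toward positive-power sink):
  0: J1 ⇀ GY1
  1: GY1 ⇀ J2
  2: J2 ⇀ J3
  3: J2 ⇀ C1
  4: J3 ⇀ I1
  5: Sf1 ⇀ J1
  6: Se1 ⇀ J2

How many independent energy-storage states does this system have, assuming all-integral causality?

#5 →Sf1  (Sf1 fixes flow; stroke at Sf1)
#6 →J2  (Se1 fixes effort; stroke away)
#0 →J1  (J1 flow already set via bond 5)
#1 →J2  (through GY1, causality inverts; strokes same side of GY1)
#3 →J2  (C1 integral (e out))
#2 →J3  (J2: last free bond brings flow in)
#4 →I1  (J3: last free bond brings flow in)

2  (C1, I1 all integral)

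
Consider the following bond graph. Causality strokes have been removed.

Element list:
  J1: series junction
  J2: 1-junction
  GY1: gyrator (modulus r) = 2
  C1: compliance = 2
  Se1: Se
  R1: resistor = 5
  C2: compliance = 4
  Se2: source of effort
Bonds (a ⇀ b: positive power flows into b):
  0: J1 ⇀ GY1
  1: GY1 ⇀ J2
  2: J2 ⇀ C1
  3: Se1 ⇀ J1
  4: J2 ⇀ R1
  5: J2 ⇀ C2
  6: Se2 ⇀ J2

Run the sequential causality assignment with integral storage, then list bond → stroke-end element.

b0 |GY1
b1 |GY1
b2 |J2
b3 |J1
b4 |J2
b5 |J2
b6 |J2

#3 stroke at J1  (Se1 fixes effort; stroke away)
#6 stroke at J2  (Se2 (Se) sets effort on bond)
#0 stroke at GY1  (J1 needs exactly one f-in)
#1 stroke at GY1  (GY1 both-in/both-out from 0)
#2 stroke at J2  (1-jn J2 has f-setter on 1)
#4 stroke at J2  (J2 flow already set via bond 1)
#5 stroke at J2  (1-jn J2 has f-setter on 1)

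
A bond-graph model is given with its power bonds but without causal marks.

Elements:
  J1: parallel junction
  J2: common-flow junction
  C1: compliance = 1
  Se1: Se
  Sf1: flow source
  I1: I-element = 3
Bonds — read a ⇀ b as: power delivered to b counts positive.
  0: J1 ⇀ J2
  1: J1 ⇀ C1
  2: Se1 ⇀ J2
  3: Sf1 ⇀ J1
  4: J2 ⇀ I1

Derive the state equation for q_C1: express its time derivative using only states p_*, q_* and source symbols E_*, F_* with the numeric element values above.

b2 →J2  (Se1 fixes effort; stroke away)
b3 →Sf1  (Sf1: flow source, stroke at near end)
b1 →J1  (C1 outputs effort q/C1)
b0 →J2  (0-jn J1 has e-setter on 1)
b4 →I1  (closing 1-jn rule on J2)

dq_C1/dt = F_Sf1 - p_I1/3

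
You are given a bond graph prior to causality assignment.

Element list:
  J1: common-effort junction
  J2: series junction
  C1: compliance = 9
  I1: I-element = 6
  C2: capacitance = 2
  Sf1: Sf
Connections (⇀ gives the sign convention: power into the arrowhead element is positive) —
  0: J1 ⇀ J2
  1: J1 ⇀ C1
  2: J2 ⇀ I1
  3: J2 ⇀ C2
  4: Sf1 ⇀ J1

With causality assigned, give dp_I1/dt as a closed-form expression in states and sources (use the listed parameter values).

dp_I1/dt = q_C1/9 - q_C2/2

β4 stroke→Sf1  (Sf1 fixes flow; stroke at Sf1)
β1 stroke→J1  (C1: C, integral causality)
β0 stroke→J2  (J1: bond 1 brought effort, rest push out)
β2 stroke→I1  (I1 integral (f out))
β3 stroke→J2  (1-jn J2 has f-setter on 2)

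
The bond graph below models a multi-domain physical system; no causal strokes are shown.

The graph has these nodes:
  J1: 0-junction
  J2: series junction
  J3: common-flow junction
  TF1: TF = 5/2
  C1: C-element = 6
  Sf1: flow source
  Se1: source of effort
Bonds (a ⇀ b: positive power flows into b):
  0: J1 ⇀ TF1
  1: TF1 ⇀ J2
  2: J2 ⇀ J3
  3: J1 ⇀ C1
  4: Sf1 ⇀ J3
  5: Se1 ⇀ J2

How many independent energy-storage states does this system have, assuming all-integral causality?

bond 4 |Sf1  (source Sf1 imposes f)
bond 5 |J2  (Se1 fixes effort; stroke away)
bond 2 |J3  (J3: bond 4 brought flow, rest push out)
bond 1 |J2  (J2: bond 2 brought flow, rest push out)
bond 0 |TF1  (TF TF1: opposite of bond 1)
bond 3 |J1  (J1: last free bond brings effort in)

1  (C1 all integral)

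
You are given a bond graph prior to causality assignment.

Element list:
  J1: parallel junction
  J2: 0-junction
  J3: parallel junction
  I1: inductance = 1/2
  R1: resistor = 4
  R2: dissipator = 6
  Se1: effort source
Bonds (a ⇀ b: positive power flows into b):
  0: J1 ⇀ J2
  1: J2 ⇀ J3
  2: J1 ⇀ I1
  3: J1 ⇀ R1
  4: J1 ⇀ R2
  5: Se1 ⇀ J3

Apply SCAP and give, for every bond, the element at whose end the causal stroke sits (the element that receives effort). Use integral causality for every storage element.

#5 →J3  (Se1 (Se) sets effort on bond)
#1 →J2  (J3 effort already set via bond 5)
#0 →J1  (0-jn J2 has e-setter on 1)
#2 →I1  (J1 effort already set via bond 0)
#3 →R1  (common-e at J1 fixed by 0)
#4 →R2  (0-jn J1 has e-setter on 0)

β0 |J1
β1 |J2
β2 |I1
β3 |R1
β4 |R2
β5 |J3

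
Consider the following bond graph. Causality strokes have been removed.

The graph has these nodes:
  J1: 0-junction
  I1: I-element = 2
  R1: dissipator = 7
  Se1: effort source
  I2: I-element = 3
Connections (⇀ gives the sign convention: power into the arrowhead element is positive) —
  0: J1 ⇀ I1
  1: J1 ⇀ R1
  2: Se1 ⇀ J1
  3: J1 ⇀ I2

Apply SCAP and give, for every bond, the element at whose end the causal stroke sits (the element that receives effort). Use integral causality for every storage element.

β0 →I1
β1 →R1
β2 →J1
β3 →I2

#2 →J1  (Se1: effort source, stroke at far end)
#0 →I1  (J1 effort already set via bond 2)
#1 →R1  (common-e at J1 fixed by 2)
#3 →I2  (0-jn J1 has e-setter on 2)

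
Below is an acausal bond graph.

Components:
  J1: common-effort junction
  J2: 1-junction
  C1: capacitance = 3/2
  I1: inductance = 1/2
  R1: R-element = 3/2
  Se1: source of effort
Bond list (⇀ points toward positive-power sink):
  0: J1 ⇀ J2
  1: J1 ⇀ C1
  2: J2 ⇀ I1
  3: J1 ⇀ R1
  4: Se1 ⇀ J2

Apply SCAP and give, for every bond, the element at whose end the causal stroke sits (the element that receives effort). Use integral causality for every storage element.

β0 stroke at J2
β1 stroke at J1
β2 stroke at I1
β3 stroke at R1
β4 stroke at J2

b4 stroke→J2  (Se1 fixes effort; stroke away)
b1 stroke→J1  (C1 integral (e out))
b0 stroke→J2  (J1 effort already set via bond 1)
b3 stroke→R1  (J1: bond 1 brought effort, rest push out)
b2 stroke→I1  (only one flow-in slot at J2)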